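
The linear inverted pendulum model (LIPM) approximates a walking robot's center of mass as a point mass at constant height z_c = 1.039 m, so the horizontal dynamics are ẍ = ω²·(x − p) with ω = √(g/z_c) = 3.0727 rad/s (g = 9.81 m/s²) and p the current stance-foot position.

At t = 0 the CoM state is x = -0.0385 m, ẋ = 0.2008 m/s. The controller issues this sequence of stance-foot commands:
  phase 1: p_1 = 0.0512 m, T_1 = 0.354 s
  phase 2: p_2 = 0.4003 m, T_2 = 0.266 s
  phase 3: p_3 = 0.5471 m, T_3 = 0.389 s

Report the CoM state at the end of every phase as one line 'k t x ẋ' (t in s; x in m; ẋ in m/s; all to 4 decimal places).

phase 1: p=0.0512, T=0.354, ωT=1.087736, cosh=1.652263, sinh=1.315284; start (x,ẋ)=(-0.038500, 0.200800) → end (x,ẋ)=(-0.011055, -0.030746)
phase 2: p=0.4003, T=0.266, ωT=0.817338, cosh=1.353035, sinh=0.911429; start (x,ẋ)=(-0.011055, -0.030746) → end (x,ẋ)=(-0.165397, -1.193619)
phase 3: p=0.5471, T=0.389, ωT=1.195280, cosh=1.803552, sinh=1.500932; start (x,ẋ)=(-0.165397, -1.193619) → end (x,ẋ)=(-1.320976, -5.438728)

1 0.3540 -0.0111 -0.0307
2 0.6200 -0.1654 -1.1936
3 1.0090 -1.3210 -5.4387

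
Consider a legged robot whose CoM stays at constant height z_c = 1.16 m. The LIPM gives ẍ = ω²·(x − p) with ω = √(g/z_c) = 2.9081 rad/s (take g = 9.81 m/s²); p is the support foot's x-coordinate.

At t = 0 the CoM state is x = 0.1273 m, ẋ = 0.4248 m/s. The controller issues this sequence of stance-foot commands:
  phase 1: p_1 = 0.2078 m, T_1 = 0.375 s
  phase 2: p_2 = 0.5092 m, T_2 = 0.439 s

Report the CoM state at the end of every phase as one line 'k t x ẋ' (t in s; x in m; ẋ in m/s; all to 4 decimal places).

phase 1: p=0.2078, T=0.375, ωT=1.090537, cosh=1.655955, sinh=1.319919; start (x,ẋ)=(0.127300, 0.424800) → end (x,ẋ)=(0.267302, 0.394454)
phase 2: p=0.5092, T=0.439, ωT=1.276656, cosh=1.931800, sinh=1.652832; start (x,ẋ)=(0.267302, 0.394454) → end (x,ẋ)=(0.266092, -0.400699)

1 0.3750 0.2673 0.3945
2 0.8140 0.2661 -0.4007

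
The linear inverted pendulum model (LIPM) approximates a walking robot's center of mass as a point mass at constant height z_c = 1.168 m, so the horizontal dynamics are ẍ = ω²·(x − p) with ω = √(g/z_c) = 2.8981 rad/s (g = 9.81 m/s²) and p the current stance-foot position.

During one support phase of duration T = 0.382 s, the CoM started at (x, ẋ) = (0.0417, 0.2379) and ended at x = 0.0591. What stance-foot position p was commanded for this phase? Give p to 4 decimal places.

ωT = 2.8981·0.382 = 1.107074; cosh(ωT) = 1.678009, sinh(ωT) = 1.347484
x(T) = p + (x₀−p)·cosh(ωT) + (ẋ₀/ω)·sinh(ωT) ⇒ p·(1 − cosh) = x(T) − x₀·cosh − (ẋ₀/ω)·sinh
numerator   = 0.0591 − (0.0417)·1.678009 − (0.2379/2.8981)·1.347484 = -0.121486
denominator = 1 − 1.678009 = -0.678009
p = -0.121486 / -0.678009 = 0.1792

p = 0.1792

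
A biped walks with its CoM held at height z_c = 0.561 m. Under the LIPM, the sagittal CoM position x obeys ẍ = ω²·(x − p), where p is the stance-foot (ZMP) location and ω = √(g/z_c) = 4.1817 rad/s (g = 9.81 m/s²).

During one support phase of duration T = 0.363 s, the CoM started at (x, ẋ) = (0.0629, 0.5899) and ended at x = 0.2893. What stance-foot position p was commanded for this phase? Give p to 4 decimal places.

p = 0.1204

ωT = 4.1817·0.363 = 1.517957; cosh(ωT) = 2.391027, sinh(ωT) = 2.171867
x(T) = p + (x₀−p)·cosh(ωT) + (ẋ₀/ω)·sinh(ωT) ⇒ p·(1 − cosh) = x(T) − x₀·cosh − (ẋ₀/ω)·sinh
numerator   = 0.2893 − (0.0629)·2.391027 − (0.5899/4.1817)·2.171867 = -0.167474
denominator = 1 − 2.391027 = -1.391027
p = -0.167474 / -1.391027 = 0.1204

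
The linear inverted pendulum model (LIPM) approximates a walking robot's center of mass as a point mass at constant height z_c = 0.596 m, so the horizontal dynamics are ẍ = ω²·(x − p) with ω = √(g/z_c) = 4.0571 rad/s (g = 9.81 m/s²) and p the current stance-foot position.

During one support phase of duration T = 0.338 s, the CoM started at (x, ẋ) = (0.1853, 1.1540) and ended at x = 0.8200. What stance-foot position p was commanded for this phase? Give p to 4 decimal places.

ωT = 4.0571·0.338 = 1.371300; cosh(ωT) = 2.097123, sinh(ωT) = 1.843346
x(T) = p + (x₀−p)·cosh(ωT) + (ẋ₀/ω)·sinh(ωT) ⇒ p·(1 − cosh) = x(T) − x₀·cosh − (ẋ₀/ω)·sinh
numerator   = 0.8200 − (0.1853)·2.097123 − (1.1540/4.0571)·1.843346 = -0.092918
denominator = 1 − 2.097123 = -1.097123
p = -0.092918 / -1.097123 = 0.0847

p = 0.0847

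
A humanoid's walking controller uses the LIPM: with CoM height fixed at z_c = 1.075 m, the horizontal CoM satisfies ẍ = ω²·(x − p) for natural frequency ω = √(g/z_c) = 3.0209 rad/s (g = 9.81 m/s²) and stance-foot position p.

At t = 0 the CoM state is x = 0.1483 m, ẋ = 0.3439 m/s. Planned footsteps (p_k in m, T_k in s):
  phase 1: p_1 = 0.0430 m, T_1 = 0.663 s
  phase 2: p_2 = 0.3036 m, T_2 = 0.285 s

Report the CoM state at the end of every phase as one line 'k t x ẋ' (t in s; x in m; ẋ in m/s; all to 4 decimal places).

1 0.6630 0.8544 2.4545
2 0.9480 1.8606 5.0379

phase 1: p=0.0430, T=0.663, ωT=2.002857, cosh=3.772572, sinh=3.637623; start (x,ẋ)=(0.148300, 0.343900) → end (x,ẋ)=(0.854360, 2.454518)
phase 2: p=0.3036, T=0.285, ωT=0.860957, cosh=1.394090, sinh=0.971332; start (x,ẋ)=(0.854360, 2.454518) → end (x,ẋ)=(1.860628, 5.037912)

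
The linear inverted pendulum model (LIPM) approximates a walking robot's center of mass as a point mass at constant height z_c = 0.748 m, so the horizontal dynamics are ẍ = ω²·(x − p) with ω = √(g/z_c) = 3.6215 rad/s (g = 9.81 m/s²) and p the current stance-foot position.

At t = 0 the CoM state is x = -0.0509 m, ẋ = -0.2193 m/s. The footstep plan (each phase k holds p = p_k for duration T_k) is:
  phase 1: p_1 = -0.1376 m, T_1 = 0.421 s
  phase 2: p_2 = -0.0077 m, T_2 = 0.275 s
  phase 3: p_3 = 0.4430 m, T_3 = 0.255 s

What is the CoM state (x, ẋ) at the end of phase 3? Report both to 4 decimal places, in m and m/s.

phase 1: p=-0.1376, T=0.421, ωT=1.524652, cosh=2.405620, sinh=2.187923; start (x,ẋ)=(-0.050900, -0.219300) → end (x,ẋ)=(-0.061522, 0.159420)
phase 2: p=-0.0077, T=0.275, ωT=0.995913, cosh=1.538290, sinh=1.168904; start (x,ẋ)=(-0.061522, 0.159420) → end (x,ẋ)=(-0.039039, 0.017394)
phase 3: p=0.4430, T=0.255, ωT=0.923483, cosh=1.457589, sinh=1.060455; start (x,ẋ)=(-0.039039, 0.017394) → end (x,ẋ)=(-0.254521, -1.825887)

x = -0.2545, ẋ = -1.8259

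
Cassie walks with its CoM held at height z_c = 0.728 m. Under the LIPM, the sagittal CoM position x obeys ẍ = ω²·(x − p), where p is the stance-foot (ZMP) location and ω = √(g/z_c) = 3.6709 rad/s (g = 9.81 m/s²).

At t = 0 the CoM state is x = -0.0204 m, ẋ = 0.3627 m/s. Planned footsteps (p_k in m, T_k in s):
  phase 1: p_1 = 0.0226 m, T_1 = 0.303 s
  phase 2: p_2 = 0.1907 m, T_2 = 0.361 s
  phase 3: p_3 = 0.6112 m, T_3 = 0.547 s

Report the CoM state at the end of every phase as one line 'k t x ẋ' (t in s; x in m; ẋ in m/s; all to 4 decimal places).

1 0.3030 0.0841 0.3971
2 0.6640 0.1652 0.1159
3 1.2110 -0.9642 -5.5478

phase 1: p=0.0226, T=0.303, ωT=1.112283, cosh=1.685050, sinh=1.356243; start (x,ẋ)=(-0.020400, 0.362700) → end (x,ẋ)=(0.084145, 0.397087)
phase 2: p=0.1907, T=0.361, ωT=1.325195, cosh=2.014335, sinh=1.748584; start (x,ẋ)=(0.084145, 0.397087) → end (x,ẋ)=(0.165210, 0.115903)
phase 3: p=0.6112, T=0.547, ωT=2.007982, cosh=3.791267, sinh=3.657007; start (x,ẋ)=(0.165210, 0.115903) → end (x,ẋ)=(-0.964203, -5.547780)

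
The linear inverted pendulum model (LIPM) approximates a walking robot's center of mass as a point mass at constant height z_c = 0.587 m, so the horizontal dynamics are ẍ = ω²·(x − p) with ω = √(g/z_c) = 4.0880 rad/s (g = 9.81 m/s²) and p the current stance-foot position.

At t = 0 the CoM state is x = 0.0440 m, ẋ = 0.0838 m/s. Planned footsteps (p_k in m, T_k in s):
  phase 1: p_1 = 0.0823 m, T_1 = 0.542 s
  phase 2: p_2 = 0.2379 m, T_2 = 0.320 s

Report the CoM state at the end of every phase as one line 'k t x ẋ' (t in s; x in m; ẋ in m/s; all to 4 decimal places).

phase 1: p=0.0823, T=0.542, ωT=2.215696, cosh=4.638433, sinh=4.529355; start (x,ẋ)=(0.044000, 0.083800) → end (x,ẋ)=(-0.002505, -0.320462)
phase 2: p=0.2379, T=0.320, ωT=1.308160, cosh=1.984839, sinh=1.714522; start (x,ẋ)=(-0.002505, -0.320462) → end (x,ẋ)=(-0.373667, -2.321054)

1 0.5420 -0.0025 -0.3205
2 0.8620 -0.3737 -2.3211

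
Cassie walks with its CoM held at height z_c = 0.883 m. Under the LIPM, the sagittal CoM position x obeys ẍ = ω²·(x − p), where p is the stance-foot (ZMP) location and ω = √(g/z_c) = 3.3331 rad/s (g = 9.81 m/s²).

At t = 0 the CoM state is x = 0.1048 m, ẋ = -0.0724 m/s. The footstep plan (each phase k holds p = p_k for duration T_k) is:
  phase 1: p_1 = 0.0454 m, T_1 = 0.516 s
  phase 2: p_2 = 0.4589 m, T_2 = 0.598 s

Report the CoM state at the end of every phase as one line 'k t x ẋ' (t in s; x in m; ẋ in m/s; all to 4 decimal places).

1 0.5160 0.1579 0.3264
2 1.1140 -0.3136 -2.3936

phase 1: p=0.0454, T=0.516, ωT=1.719880, cosh=2.881472, sinh=2.702384; start (x,ẋ)=(0.104800, -0.072400) → end (x,ẋ)=(0.157860, 0.326416)
phase 2: p=0.4589, T=0.598, ωT=1.993194, cosh=3.737598, sinh=3.601338; start (x,ẋ)=(0.157860, 0.326416) → end (x,ẋ)=(-0.313583, -2.393563)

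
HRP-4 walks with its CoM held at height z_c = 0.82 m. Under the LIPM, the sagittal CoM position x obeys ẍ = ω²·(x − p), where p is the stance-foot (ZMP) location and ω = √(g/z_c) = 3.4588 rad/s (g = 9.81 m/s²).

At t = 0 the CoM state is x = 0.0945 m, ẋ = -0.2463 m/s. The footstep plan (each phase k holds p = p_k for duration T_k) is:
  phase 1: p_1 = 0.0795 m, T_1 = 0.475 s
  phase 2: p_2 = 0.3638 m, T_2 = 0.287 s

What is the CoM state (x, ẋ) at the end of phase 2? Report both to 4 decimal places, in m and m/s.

phase 1: p=0.0795, T=0.475, ωT=1.642930, cosh=2.681854, sinh=2.488442; start (x,ẋ)=(0.094500, -0.246300) → end (x,ẋ)=(-0.057473, -0.531435)
phase 2: p=0.3638, T=0.287, ωT=0.992676, cosh=1.534514, sinh=1.163930; start (x,ẋ)=(-0.057473, -0.531435) → end (x,ẋ)=(-0.461485, -2.511458)

x = -0.4615, ẋ = -2.5115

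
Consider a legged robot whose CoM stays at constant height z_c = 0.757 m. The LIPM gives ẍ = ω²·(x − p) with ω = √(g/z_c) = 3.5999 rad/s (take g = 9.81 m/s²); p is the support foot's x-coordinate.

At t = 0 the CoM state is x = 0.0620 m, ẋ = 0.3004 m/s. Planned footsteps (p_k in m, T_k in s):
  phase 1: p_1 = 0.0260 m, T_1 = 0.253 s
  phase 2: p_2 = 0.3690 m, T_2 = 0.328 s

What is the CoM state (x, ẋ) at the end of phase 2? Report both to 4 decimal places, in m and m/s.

x = 0.2385, ẋ = -0.0697

phase 1: p=0.0260, T=0.253, ωT=0.910775, cosh=1.444230, sinh=1.042018; start (x,ẋ)=(0.062000, 0.300400) → end (x,ẋ)=(0.164945, 0.568888)
phase 2: p=0.3690, T=0.328, ωT=1.180767, cosh=1.781958, sinh=1.474914; start (x,ẋ)=(0.164945, 0.568888) → end (x,ẋ)=(0.238462, -0.069702)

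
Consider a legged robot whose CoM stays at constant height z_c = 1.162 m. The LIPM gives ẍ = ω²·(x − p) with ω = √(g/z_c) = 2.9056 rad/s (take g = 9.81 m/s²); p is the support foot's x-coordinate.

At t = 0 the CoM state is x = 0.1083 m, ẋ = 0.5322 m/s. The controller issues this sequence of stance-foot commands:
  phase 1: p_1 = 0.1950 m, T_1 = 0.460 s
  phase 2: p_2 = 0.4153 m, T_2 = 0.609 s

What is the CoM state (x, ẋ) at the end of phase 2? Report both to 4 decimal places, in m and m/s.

phase 1: p=0.1950, T=0.460, ωT=1.336576, cosh=2.034367, sinh=1.771623; start (x,ẋ)=(0.108300, 0.532200) → end (x,ẋ)=(0.343117, 0.636391)
phase 2: p=0.4153, T=0.609, ωT=1.769510, cosh=3.019198, sinh=2.848782; start (x,ẋ)=(0.343117, 0.636391) → end (x,ẋ)=(0.821312, 1.323901)

x = 0.8213, ẋ = 1.3239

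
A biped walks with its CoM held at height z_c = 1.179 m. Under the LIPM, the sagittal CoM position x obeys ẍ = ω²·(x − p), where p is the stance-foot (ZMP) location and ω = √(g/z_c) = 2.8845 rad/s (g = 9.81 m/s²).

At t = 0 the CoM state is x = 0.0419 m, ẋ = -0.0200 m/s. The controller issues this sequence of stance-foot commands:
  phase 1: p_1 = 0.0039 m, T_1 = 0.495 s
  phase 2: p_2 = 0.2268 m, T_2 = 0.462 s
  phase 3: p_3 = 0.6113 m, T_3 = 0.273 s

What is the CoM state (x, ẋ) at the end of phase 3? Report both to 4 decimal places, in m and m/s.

phase 1: p=0.0039, T=0.495, ωT=1.427828, cosh=2.204730, sinh=1.964901; start (x,ẋ)=(0.041900, -0.020000) → end (x,ẋ)=(0.074056, 0.171280)
phase 2: p=0.2268, T=0.462, ωT=1.332639, cosh=2.027407, sinh=1.763627; start (x,ẋ)=(0.074056, 0.171280) → end (x,ẋ)=(0.021849, -0.429783)
phase 3: p=0.6113, T=0.273, ωT=0.787469, cosh=1.326410, sinh=0.871415; start (x,ẋ)=(0.021849, -0.429783) → end (x,ẋ)=(-0.300393, -2.051711)

x = -0.3004, ẋ = -2.0517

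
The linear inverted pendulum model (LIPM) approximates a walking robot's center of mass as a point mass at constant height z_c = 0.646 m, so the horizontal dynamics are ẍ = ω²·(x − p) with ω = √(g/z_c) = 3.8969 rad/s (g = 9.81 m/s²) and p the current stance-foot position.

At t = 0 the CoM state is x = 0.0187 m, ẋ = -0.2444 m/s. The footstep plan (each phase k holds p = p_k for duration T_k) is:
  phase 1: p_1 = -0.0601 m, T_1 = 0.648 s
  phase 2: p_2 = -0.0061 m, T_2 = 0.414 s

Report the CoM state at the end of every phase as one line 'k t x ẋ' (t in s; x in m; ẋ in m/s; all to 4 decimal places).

phase 1: p=-0.0601, T=0.648, ωT=2.525191, cosh=6.286663, sinh=6.206620; start (x,ẋ)=(0.018700, -0.244400) → end (x,ẋ)=(0.046031, 0.369442)
phase 2: p=-0.0061, T=0.414, ωT=1.613317, cosh=2.609328, sinh=2.410103; start (x,ẋ)=(0.046031, 0.369442) → end (x,ẋ)=(0.358416, 1.453610)

1 0.6480 0.0460 0.3694
2 1.0620 0.3584 1.4536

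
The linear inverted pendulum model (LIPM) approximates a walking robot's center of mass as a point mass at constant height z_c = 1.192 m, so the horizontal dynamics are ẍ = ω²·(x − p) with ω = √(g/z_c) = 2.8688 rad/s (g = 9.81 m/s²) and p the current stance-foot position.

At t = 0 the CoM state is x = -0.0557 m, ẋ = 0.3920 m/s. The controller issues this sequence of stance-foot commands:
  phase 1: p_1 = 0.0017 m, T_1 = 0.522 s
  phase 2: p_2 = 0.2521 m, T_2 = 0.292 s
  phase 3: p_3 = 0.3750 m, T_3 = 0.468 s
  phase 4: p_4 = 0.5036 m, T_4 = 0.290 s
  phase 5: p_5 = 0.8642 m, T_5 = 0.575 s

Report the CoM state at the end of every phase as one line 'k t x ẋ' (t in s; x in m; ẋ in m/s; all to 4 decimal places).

phase 1: p=0.0017, T=0.522, ωT=1.497514, cosh=2.347123, sinh=2.123437; start (x,ẋ)=(-0.055700, 0.392000) → end (x,ẋ)=(0.157127, 0.570408)
phase 2: p=0.2521, T=0.292, ωT=0.837690, cosh=1.371865, sinh=0.939156; start (x,ẋ)=(0.157127, 0.570408) → end (x,ẋ)=(0.308543, 0.526641)
phase 3: p=0.3750, T=0.468, ωT=1.342598, cosh=2.045073, sinh=1.783907; start (x,ẋ)=(0.308543, 0.526641) → end (x,ẋ)=(0.566573, 0.736916)
phase 4: p=0.5036, T=0.290, ωT=0.831952, cosh=1.366499, sinh=0.931300; start (x,ẋ)=(0.566573, 0.736916) → end (x,ẋ)=(0.828878, 1.175241)
phase 5: p=0.8642, T=0.575, ωT=1.649560, cosh=2.698412, sinh=2.506277; start (x,ẋ)=(0.828878, 1.175241) → end (x,ẋ)=(1.795615, 2.917318)

1 0.5220 0.1571 0.5704
2 0.8140 0.3085 0.5266
3 1.2820 0.5666 0.7369
4 1.5720 0.8289 1.1752
5 2.1470 1.7956 2.9173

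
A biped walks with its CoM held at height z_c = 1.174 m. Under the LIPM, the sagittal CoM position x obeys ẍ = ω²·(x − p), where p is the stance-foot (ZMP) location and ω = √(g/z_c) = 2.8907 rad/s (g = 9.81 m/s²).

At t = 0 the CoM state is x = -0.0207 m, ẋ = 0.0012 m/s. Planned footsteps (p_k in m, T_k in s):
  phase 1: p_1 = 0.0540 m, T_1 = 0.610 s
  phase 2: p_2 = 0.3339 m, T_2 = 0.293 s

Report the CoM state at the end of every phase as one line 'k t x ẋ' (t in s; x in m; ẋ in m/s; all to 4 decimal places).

1 0.6100 -0.1690 -0.6075
2 0.9030 -0.5606 -2.2228

phase 1: p=0.0540, T=0.610, ωT=1.763327, cosh=3.001640, sinh=2.830167; start (x,ẋ)=(-0.020700, 0.001200) → end (x,ẋ)=(-0.169048, -0.607531)
phase 2: p=0.3339, T=0.293, ωT=0.846975, cosh=1.380645, sinh=0.951935; start (x,ẋ)=(-0.169048, -0.607531) → end (x,ẋ)=(-0.560558, -2.222776)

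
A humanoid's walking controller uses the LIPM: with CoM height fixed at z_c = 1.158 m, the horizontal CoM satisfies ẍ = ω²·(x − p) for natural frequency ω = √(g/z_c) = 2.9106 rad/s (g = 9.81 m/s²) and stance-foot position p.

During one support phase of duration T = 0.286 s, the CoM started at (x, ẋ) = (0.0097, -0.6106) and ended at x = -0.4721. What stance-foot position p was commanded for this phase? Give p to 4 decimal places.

p = 0.7899

ωT = 2.9106·0.286 = 0.832432; cosh(ωT) = 1.366946, sinh(ωT) = 0.931956
x(T) = p + (x₀−p)·cosh(ωT) + (ẋ₀/ω)·sinh(ωT) ⇒ p·(1 − cosh) = x(T) − x₀·cosh − (ẋ₀/ω)·sinh
numerator   = -0.4721 − (0.0097)·1.366946 − (-0.6106/2.9106)·0.931956 = -0.289849
denominator = 1 − 1.366946 = -0.366946
p = -0.289849 / -0.366946 = 0.7899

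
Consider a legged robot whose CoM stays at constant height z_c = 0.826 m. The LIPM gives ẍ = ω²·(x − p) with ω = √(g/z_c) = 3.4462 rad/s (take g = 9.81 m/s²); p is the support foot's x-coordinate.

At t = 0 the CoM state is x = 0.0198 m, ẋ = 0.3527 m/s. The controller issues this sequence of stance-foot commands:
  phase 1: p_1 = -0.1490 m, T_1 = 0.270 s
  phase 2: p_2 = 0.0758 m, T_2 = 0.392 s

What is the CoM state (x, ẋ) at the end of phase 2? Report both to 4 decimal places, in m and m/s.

x = 0.9434, ẋ = 3.1672

phase 1: p=-0.1490, T=0.270, ωT=0.930474, cosh=1.465039, sinh=1.070672; start (x,ẋ)=(0.019800, 0.352700) → end (x,ẋ)=(0.207876, 1.139549)
phase 2: p=0.0758, T=0.392, ωT=1.350910, cosh=2.059972, sinh=1.800967; start (x,ẋ)=(0.207876, 1.139549) → end (x,ẋ)=(0.943396, 3.167168)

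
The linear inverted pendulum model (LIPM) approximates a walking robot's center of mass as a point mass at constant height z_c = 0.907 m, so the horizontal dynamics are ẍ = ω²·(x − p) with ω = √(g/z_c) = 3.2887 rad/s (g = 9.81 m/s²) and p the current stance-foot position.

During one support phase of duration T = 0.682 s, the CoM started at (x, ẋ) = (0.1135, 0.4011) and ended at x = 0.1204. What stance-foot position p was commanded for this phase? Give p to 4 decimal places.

ωT = 3.2887·0.682 = 2.242893; cosh(ωT) = 4.763350, sinh(ωT) = 4.657199
x(T) = p + (x₀−p)·cosh(ωT) + (ẋ₀/ω)·sinh(ωT) ⇒ p·(1 − cosh) = x(T) − x₀·cosh − (ẋ₀/ω)·sinh
numerator   = 0.1204 − (0.1135)·4.763350 − (0.4011/3.2887)·4.657199 = -0.988247
denominator = 1 − 4.763350 = -3.763350
p = -0.988247 / -3.763350 = 0.2626

p = 0.2626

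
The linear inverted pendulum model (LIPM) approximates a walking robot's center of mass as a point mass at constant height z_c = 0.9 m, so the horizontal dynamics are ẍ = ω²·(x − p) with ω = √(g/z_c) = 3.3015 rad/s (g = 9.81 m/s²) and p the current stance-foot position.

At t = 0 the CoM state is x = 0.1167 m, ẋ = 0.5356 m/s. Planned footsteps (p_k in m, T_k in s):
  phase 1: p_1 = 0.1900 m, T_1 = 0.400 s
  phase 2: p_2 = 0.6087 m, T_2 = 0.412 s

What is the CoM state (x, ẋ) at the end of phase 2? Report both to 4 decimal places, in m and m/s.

phase 1: p=0.1900, T=0.400, ωT=1.320600, cosh=2.006322, sinh=1.739347; start (x,ẋ)=(0.116700, 0.535600) → end (x,ẋ)=(0.325110, 0.653664)
phase 2: p=0.6087, T=0.412, ωT=1.360218, cosh=2.076824, sinh=1.820219; start (x,ẋ)=(0.325110, 0.653664) → end (x,ẋ)=(0.380118, -0.346678)

x = 0.3801, ẋ = -0.3467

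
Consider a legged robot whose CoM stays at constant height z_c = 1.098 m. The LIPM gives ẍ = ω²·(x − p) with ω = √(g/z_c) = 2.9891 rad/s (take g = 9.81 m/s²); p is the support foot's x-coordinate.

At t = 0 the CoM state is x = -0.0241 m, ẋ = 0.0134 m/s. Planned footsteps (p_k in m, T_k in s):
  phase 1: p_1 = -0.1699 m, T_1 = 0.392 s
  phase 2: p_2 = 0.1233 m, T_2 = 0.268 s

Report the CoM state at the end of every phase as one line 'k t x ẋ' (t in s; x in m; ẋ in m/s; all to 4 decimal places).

1 0.3920 0.0945 0.6595
2 0.6600 0.2810 0.8061

phase 1: p=-0.1699, T=0.392, ωT=1.171727, cosh=1.768697, sinh=1.458866; start (x,ẋ)=(-0.024100, 0.013400) → end (x,ẋ)=(0.094516, 0.659490)
phase 2: p=0.1233, T=0.268, ωT=0.801079, cosh=1.338394, sinh=0.889549; start (x,ẋ)=(0.094516, 0.659490) → end (x,ẋ)=(0.281038, 0.806122)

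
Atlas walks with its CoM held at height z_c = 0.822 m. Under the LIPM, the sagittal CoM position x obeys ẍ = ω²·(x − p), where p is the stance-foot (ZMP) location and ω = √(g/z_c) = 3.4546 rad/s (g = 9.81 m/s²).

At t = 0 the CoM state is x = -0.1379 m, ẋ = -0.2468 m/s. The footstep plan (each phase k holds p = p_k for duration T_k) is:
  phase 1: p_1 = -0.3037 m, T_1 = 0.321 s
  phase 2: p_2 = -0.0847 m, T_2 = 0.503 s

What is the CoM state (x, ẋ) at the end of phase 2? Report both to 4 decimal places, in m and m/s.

x = 0.0934, ẋ = 0.7007

phase 1: p=-0.3037, T=0.321, ωT=1.108927, cosh=1.680508, sinh=1.350595; start (x,ẋ)=(-0.137900, -0.246800) → end (x,ẋ)=(-0.121560, 0.358835)
phase 2: p=-0.0847, T=0.503, ωT=1.737664, cosh=2.929990, sinh=2.754059; start (x,ẋ)=(-0.121560, 0.358835) → end (x,ẋ)=(0.093370, 0.700693)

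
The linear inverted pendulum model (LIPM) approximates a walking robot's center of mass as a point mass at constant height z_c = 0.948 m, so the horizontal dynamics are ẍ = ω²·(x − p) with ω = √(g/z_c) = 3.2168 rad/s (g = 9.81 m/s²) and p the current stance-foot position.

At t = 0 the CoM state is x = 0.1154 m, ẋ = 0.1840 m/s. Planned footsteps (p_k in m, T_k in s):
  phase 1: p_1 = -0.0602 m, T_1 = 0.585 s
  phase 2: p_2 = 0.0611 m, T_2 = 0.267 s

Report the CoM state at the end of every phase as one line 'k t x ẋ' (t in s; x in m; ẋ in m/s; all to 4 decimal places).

phase 1: p=-0.0602, T=0.585, ωT=1.881828, cosh=3.358904, sinh=3.206592; start (x,ẋ)=(0.115400, 0.184000) → end (x,ẋ)=(0.713040, 2.429346)
phase 2: p=0.0611, T=0.267, ωT=0.858886, cosh=1.392081, sinh=0.968447; start (x,ẋ)=(0.713040, 2.429346) → end (x,ẋ)=(1.700030, 5.412836)

1 0.5850 0.7130 2.4293
2 0.8520 1.7000 5.4128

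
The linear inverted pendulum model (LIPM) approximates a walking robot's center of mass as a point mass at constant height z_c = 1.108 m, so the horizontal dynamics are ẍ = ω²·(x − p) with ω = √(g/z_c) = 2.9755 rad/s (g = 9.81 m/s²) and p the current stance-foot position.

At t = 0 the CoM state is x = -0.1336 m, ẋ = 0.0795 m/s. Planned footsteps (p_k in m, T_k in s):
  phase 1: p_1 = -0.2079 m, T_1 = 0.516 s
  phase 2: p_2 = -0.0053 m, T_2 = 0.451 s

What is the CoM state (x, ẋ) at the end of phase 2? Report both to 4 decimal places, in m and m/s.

phase 1: p=-0.2079, T=0.516, ωT=1.535358, cosh=2.429183, sinh=2.213804; start (x,ẋ)=(-0.133600, 0.079500) → end (x,ẋ)=(0.031737, 0.682547)
phase 2: p=-0.0053, T=0.451, ωT=1.341951, cosh=2.043918, sinh=1.782582; start (x,ẋ)=(0.031737, 0.682547) → end (x,ẋ)=(0.479306, 1.591518)

x = 0.4793, ẋ = 1.5915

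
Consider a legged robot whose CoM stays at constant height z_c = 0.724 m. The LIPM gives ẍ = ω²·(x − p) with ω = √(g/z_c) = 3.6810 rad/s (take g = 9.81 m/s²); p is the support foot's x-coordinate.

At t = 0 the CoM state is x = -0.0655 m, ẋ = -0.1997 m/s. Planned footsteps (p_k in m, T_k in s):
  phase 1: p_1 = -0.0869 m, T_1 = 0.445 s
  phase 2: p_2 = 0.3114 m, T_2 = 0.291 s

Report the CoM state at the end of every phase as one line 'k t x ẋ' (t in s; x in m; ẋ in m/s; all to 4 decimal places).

1 0.4450 -0.1641 -0.3382
2 0.7360 -0.5823 -2.8058

phase 1: p=-0.0869, T=0.445, ωT=1.638045, cosh=2.669730, sinh=2.475371; start (x,ẋ)=(-0.065500, -0.199700) → end (x,ẋ)=(-0.164060, -0.338152)
phase 2: p=0.3114, T=0.291, ωT=1.071171, cosh=1.630701, sinh=1.288094; start (x,ẋ)=(-0.164060, -0.338152) → end (x,ẋ)=(-0.582264, -2.805808)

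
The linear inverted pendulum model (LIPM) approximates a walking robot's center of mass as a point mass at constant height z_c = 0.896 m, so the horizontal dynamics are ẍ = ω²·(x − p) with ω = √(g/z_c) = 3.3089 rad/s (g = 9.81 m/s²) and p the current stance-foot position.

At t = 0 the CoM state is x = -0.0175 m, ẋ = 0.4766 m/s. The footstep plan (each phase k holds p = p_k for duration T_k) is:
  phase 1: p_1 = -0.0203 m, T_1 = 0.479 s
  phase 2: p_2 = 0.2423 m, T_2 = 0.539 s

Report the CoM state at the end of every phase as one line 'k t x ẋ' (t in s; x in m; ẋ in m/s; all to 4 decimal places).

phase 1: p=-0.0203, T=0.479, ωT=1.584963, cosh=2.542033, sinh=2.337078; start (x,ẋ)=(-0.017500, 0.476600) → end (x,ẋ)=(0.323441, 1.233186)
phase 2: p=0.2423, T=0.539, ωT=1.783497, cosh=3.059340, sinh=2.891290; start (x,ẋ)=(0.323441, 1.233186) → end (x,ẋ)=(1.568084, 4.549006)

1 0.4790 0.3234 1.2332
2 1.0180 1.5681 4.5490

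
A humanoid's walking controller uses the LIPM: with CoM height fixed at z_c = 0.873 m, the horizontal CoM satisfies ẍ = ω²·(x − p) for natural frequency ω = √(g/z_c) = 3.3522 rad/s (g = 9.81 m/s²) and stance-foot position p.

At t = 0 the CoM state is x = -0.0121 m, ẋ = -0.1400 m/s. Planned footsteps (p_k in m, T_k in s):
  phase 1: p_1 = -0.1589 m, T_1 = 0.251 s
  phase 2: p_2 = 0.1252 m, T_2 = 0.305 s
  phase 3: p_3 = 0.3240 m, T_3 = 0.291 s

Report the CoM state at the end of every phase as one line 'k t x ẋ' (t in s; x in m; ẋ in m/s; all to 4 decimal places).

1 0.2510 0.0036 0.2721
2 0.5560 0.0325 -0.0662
3 0.8470 -0.1400 -1.2121

phase 1: p=-0.1589, T=0.251, ωT=0.841402, cosh=1.375361, sinh=0.944256; start (x,ẋ)=(-0.012100, -0.140000) → end (x,ẋ)=(0.003568, 0.272120)
phase 2: p=0.1252, T=0.305, ωT=1.022421, cosh=1.569820, sinh=1.210097; start (x,ẋ)=(0.003568, 0.272120) → end (x,ẋ)=(0.032491, -0.066220)
phase 3: p=0.3240, T=0.291, ωT=0.975490, cosh=1.514737, sinh=1.137730; start (x,ẋ)=(0.032491, -0.066220) → end (x,ẋ)=(-0.140035, -1.212094)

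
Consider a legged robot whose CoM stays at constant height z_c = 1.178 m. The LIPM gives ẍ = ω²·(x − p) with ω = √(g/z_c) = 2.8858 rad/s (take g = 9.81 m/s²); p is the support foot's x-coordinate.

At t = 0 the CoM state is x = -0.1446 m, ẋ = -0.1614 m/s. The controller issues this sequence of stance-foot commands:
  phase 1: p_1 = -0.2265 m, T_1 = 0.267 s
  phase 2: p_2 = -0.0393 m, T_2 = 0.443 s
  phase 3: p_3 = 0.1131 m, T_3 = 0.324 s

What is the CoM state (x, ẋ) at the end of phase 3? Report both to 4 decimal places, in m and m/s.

x = -0.7171, ẋ = -2.1843

phase 1: p=-0.2265, T=0.267, ωT=0.770509, cosh=1.311821, sinh=0.849044; start (x,ẋ)=(-0.144600, -0.161400) → end (x,ẋ)=(-0.166548, -0.011059)
phase 2: p=-0.0393, T=0.443, ωT=1.278409, cosh=1.934702, sinh=1.656222; start (x,ẋ)=(-0.166548, -0.011059) → end (x,ẋ)=(-0.291834, -0.629581)
phase 3: p=0.1131, T=0.324, ωT=0.934999, cosh=1.469899, sinh=1.077313; start (x,ẋ)=(-0.291834, -0.629581) → end (x,ẋ)=(-0.717144, -2.184323)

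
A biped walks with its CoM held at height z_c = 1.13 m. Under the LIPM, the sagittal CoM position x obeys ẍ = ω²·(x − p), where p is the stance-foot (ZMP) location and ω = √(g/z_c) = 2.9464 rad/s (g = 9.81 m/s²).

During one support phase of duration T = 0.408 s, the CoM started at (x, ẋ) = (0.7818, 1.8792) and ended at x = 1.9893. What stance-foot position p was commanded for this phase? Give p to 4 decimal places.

ωT = 2.9464·0.408 = 1.202131; cosh(ωT) = 1.813877, sinh(ωT) = 1.513324
x(T) = p + (x₀−p)·cosh(ωT) + (ẋ₀/ω)·sinh(ωT) ⇒ p·(1 − cosh) = x(T) − x₀·cosh − (ẋ₀/ω)·sinh
numerator   = 1.9893 − (0.7818)·1.813877 − (1.8792/2.9464)·1.513324 = -0.393979
denominator = 1 − 1.813877 = -0.813877
p = -0.393979 / -0.813877 = 0.4841

p = 0.4841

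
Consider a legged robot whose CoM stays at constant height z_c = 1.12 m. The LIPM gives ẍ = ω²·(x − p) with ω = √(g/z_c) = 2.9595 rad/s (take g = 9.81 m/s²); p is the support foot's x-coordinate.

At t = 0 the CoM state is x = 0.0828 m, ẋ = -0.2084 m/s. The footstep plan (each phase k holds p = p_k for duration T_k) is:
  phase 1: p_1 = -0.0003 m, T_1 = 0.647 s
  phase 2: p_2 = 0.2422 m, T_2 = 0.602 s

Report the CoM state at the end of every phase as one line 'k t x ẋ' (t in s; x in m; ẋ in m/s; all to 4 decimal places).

1 0.6470 0.0540 0.0939
2 1.2490 -0.2409 -1.3202

phase 1: p=-0.0003, T=0.647, ωT=1.914797, cosh=3.466465, sinh=3.319093; start (x,ẋ)=(0.082800, -0.208400) → end (x,ẋ)=(0.054042, 0.093868)
phase 2: p=0.2422, T=0.602, ωT=1.781619, cosh=3.053915, sinh=2.885550; start (x,ẋ)=(0.054042, 0.093868) → end (x,ẋ)=(-0.240897, -1.320167)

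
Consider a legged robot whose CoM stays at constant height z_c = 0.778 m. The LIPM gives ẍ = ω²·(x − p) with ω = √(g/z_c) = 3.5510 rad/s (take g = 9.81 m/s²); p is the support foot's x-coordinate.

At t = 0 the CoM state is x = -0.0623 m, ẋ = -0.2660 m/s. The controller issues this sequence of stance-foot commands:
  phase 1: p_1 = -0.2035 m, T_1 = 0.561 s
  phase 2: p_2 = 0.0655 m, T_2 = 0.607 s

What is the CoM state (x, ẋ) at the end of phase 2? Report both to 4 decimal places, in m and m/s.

x = 0.9881, ẋ = 3.3747

phase 1: p=-0.2035, T=0.561, ωT=1.992111, cosh=3.733700, sinh=3.597293; start (x,ẋ)=(-0.062300, -0.266000) → end (x,ẋ)=(0.054231, 0.810523)
phase 2: p=0.0655, T=0.607, ωT=2.155457, cosh=4.373842, sinh=4.257992; start (x,ẋ)=(0.054231, 0.810523) → end (x,ẋ)=(0.988105, 3.374706)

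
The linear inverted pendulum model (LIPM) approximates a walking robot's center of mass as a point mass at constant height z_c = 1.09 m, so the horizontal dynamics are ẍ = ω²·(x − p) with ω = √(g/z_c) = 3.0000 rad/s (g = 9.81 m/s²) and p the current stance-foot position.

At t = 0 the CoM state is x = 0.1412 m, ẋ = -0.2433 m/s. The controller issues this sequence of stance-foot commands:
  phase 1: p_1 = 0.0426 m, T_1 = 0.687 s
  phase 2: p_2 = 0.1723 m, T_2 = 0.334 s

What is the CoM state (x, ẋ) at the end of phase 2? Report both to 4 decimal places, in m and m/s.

phase 1: p=0.0426, T=0.687, ωT=2.061000, cosh=3.990573, sinh=3.863247; start (x,ẋ)=(0.141200, -0.243300) → end (x,ẋ)=(0.122761, 0.171842)
phase 2: p=0.1723, T=0.334, ωT=1.002000, cosh=1.545434, sinh=1.178290; start (x,ẋ)=(0.122761, 0.171842) → end (x,ẋ)=(0.163234, 0.090457)

x = 0.1632, ẋ = 0.0905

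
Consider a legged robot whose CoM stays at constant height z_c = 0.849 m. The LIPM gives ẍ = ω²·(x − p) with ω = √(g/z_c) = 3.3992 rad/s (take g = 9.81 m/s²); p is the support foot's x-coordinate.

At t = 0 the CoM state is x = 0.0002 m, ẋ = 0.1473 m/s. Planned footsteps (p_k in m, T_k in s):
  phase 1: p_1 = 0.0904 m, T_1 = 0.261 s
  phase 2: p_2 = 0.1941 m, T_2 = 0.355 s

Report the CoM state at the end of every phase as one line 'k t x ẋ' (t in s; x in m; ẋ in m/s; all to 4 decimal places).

1 0.2610 0.0060 -0.1000
2 0.6160 -0.1931 -1.1549

phase 1: p=0.0904, T=0.261, ωT=0.887191, cosh=1.420055, sinh=1.008244; start (x,ẋ)=(0.000200, 0.147300) → end (x,ẋ)=(0.006002, -0.099961)
phase 2: p=0.1941, T=0.355, ωT=1.206716, cosh=1.820834, sinh=1.521656; start (x,ẋ)=(0.006002, -0.099961) → end (x,ẋ)=(-0.193143, -1.154934)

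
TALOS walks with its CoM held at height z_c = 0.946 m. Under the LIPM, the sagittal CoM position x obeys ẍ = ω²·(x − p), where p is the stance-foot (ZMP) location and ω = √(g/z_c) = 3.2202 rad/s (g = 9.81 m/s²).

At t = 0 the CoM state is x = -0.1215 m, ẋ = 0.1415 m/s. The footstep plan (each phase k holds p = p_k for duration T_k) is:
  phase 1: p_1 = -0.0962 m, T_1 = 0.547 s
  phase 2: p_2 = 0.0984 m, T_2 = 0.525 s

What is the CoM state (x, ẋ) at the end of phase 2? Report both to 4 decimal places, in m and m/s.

phase 1: p=-0.0962, T=0.547, ωT=1.761449, cosh=2.996332, sinh=2.824536; start (x,ẋ)=(-0.121500, 0.141500) → end (x,ẋ)=(-0.047893, 0.193863)
phase 2: p=0.0984, T=0.525, ωT=1.690605, cosh=2.803584, sinh=2.619176; start (x,ẋ)=(-0.047893, 0.193863) → end (x,ẋ)=(-0.154065, -0.690365)

x = -0.1541, ẋ = -0.6904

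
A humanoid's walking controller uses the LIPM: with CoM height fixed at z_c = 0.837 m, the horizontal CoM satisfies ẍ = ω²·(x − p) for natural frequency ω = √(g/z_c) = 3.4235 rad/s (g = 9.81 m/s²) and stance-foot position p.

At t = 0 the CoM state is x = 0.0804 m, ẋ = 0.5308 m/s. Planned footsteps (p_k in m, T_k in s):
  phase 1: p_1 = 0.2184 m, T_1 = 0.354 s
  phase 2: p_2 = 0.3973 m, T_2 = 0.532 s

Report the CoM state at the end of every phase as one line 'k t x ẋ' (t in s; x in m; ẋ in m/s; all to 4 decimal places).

1 0.3540 0.2034 0.2473
2 0.8860 -0.0001 -1.2129

phase 1: p=0.2184, T=0.354, ωT=1.211919, cosh=1.828776, sinh=1.531150; start (x,ẋ)=(0.080400, 0.530800) → end (x,ẋ)=(0.203428, 0.247333)
phase 2: p=0.3973, T=0.532, ωT=1.821302, cosh=3.170857, sinh=3.009042; start (x,ẋ)=(0.203428, 0.247333) → end (x,ẋ)=(-0.000051, -1.212910)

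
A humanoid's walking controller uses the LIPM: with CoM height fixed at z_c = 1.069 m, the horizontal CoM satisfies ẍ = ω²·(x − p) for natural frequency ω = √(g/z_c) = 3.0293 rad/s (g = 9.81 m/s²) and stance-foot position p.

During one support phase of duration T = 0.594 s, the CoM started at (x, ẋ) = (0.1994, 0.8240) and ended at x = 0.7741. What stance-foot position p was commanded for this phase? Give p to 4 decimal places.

ωT = 3.0293·0.594 = 1.799404; cosh(ωT) = 3.105721, sinh(ωT) = 2.940323
x(T) = p + (x₀−p)·cosh(ωT) + (ẋ₀/ω)·sinh(ωT) ⇒ p·(1 − cosh) = x(T) − x₀·cosh − (ẋ₀/ω)·sinh
numerator   = 0.7741 − (0.1994)·3.105721 − (0.8240/3.0293)·2.940323 = -0.644978
denominator = 1 − 3.105721 = -2.105721
p = -0.644978 / -2.105721 = 0.3063

p = 0.3063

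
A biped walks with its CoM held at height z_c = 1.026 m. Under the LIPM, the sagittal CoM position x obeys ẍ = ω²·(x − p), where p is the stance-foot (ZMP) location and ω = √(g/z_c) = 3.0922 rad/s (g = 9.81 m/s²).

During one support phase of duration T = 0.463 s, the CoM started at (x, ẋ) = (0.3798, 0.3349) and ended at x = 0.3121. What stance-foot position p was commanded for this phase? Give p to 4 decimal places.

ωT = 3.0922·0.463 = 1.431689; cosh(ωT) = 2.212333, sinh(ωT) = 1.973428
x(T) = p + (x₀−p)·cosh(ωT) + (ẋ₀/ω)·sinh(ωT) ⇒ p·(1 − cosh) = x(T) − x₀·cosh − (ẋ₀/ω)·sinh
numerator   = 0.3121 − (0.3798)·2.212333 − (0.3349/3.0922)·1.973428 = -0.741876
denominator = 1 − 2.212333 = -1.212333
p = -0.741876 / -1.212333 = 0.6119

p = 0.6119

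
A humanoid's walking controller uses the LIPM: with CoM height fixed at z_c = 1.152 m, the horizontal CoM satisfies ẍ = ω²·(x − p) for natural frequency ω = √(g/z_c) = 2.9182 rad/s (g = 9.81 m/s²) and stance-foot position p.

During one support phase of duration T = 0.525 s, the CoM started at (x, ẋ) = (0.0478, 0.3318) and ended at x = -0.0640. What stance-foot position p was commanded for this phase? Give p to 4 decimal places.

p = 0.3028

ωT = 2.9182·0.525 = 1.532055; cosh(ωT) = 2.421884, sinh(ωT) = 2.205793
x(T) = p + (x₀−p)·cosh(ωT) + (ẋ₀/ω)·sinh(ωT) ⇒ p·(1 − cosh) = x(T) − x₀·cosh − (ẋ₀/ω)·sinh
numerator   = -0.0640 − (0.0478)·2.421884 − (0.3318/2.9182)·2.205793 = -0.430565
denominator = 1 − 2.421884 = -1.421884
p = -0.430565 / -1.421884 = 0.3028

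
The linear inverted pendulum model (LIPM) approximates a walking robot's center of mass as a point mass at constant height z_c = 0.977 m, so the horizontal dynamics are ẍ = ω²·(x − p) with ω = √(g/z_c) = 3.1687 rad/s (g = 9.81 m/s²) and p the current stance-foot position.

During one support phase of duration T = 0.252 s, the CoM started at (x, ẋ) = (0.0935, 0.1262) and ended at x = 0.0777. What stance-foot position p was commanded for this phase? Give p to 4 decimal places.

ωT = 3.1687·0.252 = 0.798512; cosh(ωT) = 1.336115, sinh(ωT) = 0.886117
x(T) = p + (x₀−p)·cosh(ωT) + (ẋ₀/ω)·sinh(ωT) ⇒ p·(1 − cosh) = x(T) − x₀·cosh − (ẋ₀/ω)·sinh
numerator   = 0.0777 − (0.0935)·1.336115 − (0.1262/3.1687)·0.886117 = -0.082518
denominator = 1 − 1.336115 = -0.336115
p = -0.082518 / -0.336115 = 0.2455

p = 0.2455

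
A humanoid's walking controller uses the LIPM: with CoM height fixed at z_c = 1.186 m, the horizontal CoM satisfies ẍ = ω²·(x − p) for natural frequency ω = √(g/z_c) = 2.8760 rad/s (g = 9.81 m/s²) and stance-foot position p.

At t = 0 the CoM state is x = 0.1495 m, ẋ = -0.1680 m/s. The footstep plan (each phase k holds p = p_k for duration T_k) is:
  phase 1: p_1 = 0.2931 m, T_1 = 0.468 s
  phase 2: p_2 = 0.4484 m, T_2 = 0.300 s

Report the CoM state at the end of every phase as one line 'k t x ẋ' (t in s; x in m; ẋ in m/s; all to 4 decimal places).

phase 1: p=0.2931, T=0.468, ωT=1.345968, cosh=2.051096, sinh=1.790808; start (x,ẋ)=(0.149500, -0.168000) → end (x,ẋ)=(-0.106046, -1.084176)
phase 2: p=0.4484, T=0.300, ωT=0.862800, cosh=1.395883, sinh=0.973904; start (x,ẋ)=(-0.106046, -1.084176) → end (x,ẋ)=(-0.692678, -3.066359)

1 0.4680 -0.1060 -1.0842
2 0.7680 -0.6927 -3.0664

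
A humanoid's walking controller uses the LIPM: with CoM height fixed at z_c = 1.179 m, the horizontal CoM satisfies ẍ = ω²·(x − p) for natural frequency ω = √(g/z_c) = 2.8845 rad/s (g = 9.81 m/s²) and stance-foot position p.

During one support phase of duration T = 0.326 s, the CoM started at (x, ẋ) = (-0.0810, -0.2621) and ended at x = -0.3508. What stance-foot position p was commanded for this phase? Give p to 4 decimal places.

ωT = 2.8845·0.326 = 0.940347; cosh(ωT) = 1.475681, sinh(ωT) = 1.085189
x(T) = p + (x₀−p)·cosh(ωT) + (ẋ₀/ω)·sinh(ωT) ⇒ p·(1 − cosh) = x(T) − x₀·cosh − (ẋ₀/ω)·sinh
numerator   = -0.3508 − (-0.0810)·1.475681 − (-0.2621/2.8845)·1.085189 = -0.132664
denominator = 1 − 1.475681 = -0.475681
p = -0.132664 / -0.475681 = 0.2789

p = 0.2789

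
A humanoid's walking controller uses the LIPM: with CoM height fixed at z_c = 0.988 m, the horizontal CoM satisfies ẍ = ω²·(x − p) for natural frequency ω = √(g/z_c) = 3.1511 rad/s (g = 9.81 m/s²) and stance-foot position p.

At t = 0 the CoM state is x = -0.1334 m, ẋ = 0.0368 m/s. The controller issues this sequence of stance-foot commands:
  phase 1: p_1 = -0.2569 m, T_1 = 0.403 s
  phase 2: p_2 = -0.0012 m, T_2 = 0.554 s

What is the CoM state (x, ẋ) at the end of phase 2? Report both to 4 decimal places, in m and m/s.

x = 0.6256, ẋ = 2.0983

phase 1: p=-0.2569, T=0.403, ωT=1.269893, cosh=1.920667, sinh=1.639806; start (x,ẋ)=(-0.133400, 0.036800) → end (x,ẋ)=(-0.000547, 0.708829)
phase 2: p=-0.0012, T=0.554, ωT=1.745709, cosh=2.952243, sinh=2.777722; start (x,ẋ)=(-0.000547, 0.708829) → end (x,ẋ)=(0.625566, 2.098348)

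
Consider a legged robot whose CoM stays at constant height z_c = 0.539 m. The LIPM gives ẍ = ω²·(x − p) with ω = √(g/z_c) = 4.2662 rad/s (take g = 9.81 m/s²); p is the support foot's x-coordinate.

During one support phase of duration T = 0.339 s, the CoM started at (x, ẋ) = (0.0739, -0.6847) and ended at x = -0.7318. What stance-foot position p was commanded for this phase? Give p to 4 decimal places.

ωT = 4.2662·0.339 = 1.446242; cosh(ωT) = 2.241288, sinh(ωT) = 2.005835
x(T) = p + (x₀−p)·cosh(ωT) + (ẋ₀/ω)·sinh(ωT) ⇒ p·(1 − cosh) = x(T) − x₀·cosh − (ẋ₀/ω)·sinh
numerator   = -0.7318 − (0.0739)·2.241288 − (-0.6847/4.2662)·2.005835 = -0.575507
denominator = 1 − 2.241288 = -1.241288
p = -0.575507 / -1.241288 = 0.4636

p = 0.4636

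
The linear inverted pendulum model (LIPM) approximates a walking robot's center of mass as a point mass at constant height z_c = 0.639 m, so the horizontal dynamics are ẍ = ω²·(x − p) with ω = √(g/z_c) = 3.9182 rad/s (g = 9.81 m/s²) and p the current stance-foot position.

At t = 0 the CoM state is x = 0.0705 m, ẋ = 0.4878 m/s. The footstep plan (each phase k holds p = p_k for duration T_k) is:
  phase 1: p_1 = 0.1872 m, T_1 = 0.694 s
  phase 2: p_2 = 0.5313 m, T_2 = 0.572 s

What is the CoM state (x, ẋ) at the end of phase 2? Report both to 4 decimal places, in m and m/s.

phase 1: p=0.1872, T=0.694, ωT=2.719231, cosh=7.617288, sinh=7.551362; start (x,ẋ)=(0.070500, 0.487800) → end (x,ẋ)=(0.238376, 0.262823)
phase 2: p=0.5313, T=0.572, ωT=2.241210, cosh=4.755519, sinh=4.649189; start (x,ẋ)=(0.238376, 0.262823) → end (x,ẋ)=(-0.549848, -4.086169)

x = -0.5498, ẋ = -4.0862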